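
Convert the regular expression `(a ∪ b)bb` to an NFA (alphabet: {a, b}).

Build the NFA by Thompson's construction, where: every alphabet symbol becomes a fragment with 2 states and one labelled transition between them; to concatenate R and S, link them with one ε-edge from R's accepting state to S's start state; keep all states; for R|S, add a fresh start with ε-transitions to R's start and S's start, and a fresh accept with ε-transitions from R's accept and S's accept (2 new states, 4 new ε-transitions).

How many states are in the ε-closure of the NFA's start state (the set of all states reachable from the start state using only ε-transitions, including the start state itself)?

3

Compute the ε-closure size of each fragment's start state recursively; a symbol fragment's start has no outgoing ε-edge, so its closure is just itself (size 1).
  a ∪ b — |closure| = 1 + 1 + 1 = 3 (the new accept is not ε-reachable since no branch accepts ε)
  (a ∪ b)bb — same as the first factor's closure: |closure| = 3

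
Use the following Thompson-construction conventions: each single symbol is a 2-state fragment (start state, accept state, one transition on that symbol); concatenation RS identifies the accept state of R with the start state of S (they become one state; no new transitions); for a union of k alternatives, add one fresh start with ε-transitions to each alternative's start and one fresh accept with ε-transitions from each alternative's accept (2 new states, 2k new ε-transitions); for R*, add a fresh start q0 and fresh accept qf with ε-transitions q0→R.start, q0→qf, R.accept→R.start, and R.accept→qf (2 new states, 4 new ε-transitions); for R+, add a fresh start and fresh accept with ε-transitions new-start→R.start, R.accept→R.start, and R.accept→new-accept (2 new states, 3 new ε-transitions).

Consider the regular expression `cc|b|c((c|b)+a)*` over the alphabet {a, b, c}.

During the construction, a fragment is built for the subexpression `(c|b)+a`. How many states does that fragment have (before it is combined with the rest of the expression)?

Fragment for `(c|b)+a`:
Each of the 3 symbol leaves contributes a 2-state fragment.
  c|b → 6 states
  (c|b)+ → 8 states
  (c|b)+a → 9 states

9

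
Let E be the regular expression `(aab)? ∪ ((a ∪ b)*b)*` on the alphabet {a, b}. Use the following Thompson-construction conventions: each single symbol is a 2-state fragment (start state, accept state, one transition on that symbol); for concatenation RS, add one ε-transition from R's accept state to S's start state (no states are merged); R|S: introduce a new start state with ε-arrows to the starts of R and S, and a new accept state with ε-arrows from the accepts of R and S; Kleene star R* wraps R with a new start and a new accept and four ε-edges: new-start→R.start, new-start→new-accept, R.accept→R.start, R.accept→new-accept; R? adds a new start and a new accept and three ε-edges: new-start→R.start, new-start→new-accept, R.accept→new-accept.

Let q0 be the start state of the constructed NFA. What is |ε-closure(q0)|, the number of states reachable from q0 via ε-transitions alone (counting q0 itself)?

13

Let C(F) = |ε-closure(F.start)| within fragment F, and note whether F accepts ε. Symbol fragments have C = 1 and do not accept ε. Then:
  aab : same as the first factor's closure: C = 1
  (aab)? : C = 1 (new start) + 1 (body) + 1 (new accept, via ε) = 3
  a ∪ b : C = 1 + 1 + 1 = 3 (the new accept is not ε-reachable since no branch accepts ε)
  (a ∪ b)* : C = 1 (new start) + 3 (body) + 1 (new accept) = 5
  (a ∪ b)*b : C = 5 + 1 = 6 (closure spills across the concat boundary because the left factor accepts ε)
  ((a ∪ b)*b)* : the star's fresh start ε-reaches both the body's start and the fresh accept: C = 2 + 6 = 8
  (aab)? ∪ ((a ∪ b)*b)* : C = 1 (new start) + (3 + 8) + 1 (new accept, since some branch ε-reaches its own accept) = 13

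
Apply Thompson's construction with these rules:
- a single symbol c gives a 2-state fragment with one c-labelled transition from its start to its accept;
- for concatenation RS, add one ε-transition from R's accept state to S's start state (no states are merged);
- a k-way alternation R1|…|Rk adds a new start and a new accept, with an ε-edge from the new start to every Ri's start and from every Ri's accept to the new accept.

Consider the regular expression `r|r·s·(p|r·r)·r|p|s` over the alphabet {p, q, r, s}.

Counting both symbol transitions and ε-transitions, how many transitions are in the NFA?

25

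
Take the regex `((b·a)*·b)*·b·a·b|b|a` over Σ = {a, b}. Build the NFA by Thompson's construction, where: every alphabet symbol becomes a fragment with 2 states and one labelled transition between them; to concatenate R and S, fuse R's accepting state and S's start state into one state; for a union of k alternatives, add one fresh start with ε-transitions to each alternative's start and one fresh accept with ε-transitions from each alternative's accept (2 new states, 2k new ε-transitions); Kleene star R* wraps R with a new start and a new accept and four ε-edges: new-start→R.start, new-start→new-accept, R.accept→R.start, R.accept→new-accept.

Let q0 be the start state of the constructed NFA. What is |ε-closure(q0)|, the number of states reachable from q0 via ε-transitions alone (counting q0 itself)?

8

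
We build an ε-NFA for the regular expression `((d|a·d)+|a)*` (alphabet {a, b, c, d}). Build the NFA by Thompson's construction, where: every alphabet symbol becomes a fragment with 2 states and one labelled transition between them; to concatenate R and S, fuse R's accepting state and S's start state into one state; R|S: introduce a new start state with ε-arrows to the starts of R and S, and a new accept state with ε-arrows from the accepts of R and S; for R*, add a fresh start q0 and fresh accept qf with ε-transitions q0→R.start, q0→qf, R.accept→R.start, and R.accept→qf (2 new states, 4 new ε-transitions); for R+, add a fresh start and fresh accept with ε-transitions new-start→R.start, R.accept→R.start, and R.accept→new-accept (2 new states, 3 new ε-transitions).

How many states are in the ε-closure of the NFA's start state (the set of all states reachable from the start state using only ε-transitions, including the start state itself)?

8

Work bottom-up. For each fragment F, track |ε-closure(F.start)| and whether F's accept lies in that closure (i.e. whether F accepts ε). A single-symbol fragment has closure size 1 and does not accept ε.
  a·d : |ε-closure| equals the left operand's closure size = 1 (its accept is not ε-reachable, so the closure stops there)
  d|a·d : new start ε-reaches every alternative's start; none of them accept ε, so the new accept is not reached: |ε-closure| = 1 + 1 + 1 = 3
  (d|a·d)+ : new start ε-reaches only the body's start; the new accept needs a symbol first: |ε-closure| = 1 + 3 = 4
  (d|a·d)+|a : |ε-closure| = 1 + 4 + 1 = 6 (the new accept is not ε-reachable since no branch accepts ε)
  ((d|a·d)+|a)* : |ε-closure| = 1 (new start) + 6 (body) + 1 (new accept) = 8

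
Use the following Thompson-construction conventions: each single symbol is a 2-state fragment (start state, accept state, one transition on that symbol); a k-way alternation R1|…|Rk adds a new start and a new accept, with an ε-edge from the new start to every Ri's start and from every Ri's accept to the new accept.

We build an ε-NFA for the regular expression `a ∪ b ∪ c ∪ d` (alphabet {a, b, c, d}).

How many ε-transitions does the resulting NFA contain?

8

Per subexpression:
Each of the 4 symbol leaves contributes 0 ε-transitions.
  a ∪ b ∪ c ∪ d → 8 ε-transitions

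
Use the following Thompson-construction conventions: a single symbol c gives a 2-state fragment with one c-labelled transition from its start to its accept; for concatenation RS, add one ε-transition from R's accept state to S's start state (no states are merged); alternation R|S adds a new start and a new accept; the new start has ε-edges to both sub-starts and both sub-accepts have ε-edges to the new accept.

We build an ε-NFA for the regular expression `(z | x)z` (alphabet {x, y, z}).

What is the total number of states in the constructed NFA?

8

Bottom-up over the parse tree:
Each of the 3 symbol leaves contributes a 2-state fragment.
  z | x = 6 states
  (z | x)z = 8 states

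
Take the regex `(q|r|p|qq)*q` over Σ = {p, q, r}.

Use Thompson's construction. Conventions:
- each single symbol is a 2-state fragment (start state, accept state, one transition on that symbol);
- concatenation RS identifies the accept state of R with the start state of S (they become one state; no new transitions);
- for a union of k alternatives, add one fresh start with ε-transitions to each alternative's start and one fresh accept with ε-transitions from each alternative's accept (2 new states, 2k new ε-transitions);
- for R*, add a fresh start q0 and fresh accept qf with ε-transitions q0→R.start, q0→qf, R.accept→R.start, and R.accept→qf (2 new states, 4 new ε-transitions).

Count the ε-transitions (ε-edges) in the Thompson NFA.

12

Per subexpression:
Each of the 6 symbol leaves contributes 0 ε-transitions.
  qq : 0 ε-transitions
  q|r|p|qq : 8 ε-transitions
  (q|r|p|qq)* : 12 ε-transitions
  (q|r|p|qq)*q : 12 ε-transitions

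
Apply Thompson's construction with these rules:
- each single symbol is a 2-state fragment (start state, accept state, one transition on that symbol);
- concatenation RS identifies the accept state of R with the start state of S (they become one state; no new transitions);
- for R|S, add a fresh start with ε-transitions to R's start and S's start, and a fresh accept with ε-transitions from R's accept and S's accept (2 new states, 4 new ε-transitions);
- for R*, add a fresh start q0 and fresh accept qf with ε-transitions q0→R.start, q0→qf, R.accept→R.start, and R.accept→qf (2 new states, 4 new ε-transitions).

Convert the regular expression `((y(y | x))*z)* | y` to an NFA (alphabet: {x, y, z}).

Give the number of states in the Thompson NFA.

16

By structural recursion:
Each of the 5 symbol leaves contributes a 2-state fragment.
  y | x = 6 states
  y(y | x) = 7 states
  (y(y | x))* = 9 states
  (y(y | x))*z = 10 states
  ((y(y | x))*z)* = 12 states
  ((y(y | x))*z)* | y = 16 states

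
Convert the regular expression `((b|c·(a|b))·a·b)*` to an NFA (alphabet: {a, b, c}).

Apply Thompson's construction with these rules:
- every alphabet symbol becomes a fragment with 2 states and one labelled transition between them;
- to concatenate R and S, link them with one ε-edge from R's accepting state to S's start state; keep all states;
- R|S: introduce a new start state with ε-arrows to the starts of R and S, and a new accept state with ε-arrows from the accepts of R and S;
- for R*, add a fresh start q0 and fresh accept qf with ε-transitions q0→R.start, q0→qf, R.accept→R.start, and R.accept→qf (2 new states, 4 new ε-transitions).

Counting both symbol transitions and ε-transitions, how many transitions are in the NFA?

Building bottom-up:
Each of the 6 symbol leaves contributes 1 transition (1 symbol, 0 ε).
  a|b — 6 transitions (2 symbol, 4 ε)
  c·(a|b) — 8 transitions (3 symbol, 5 ε)
  b|c·(a|b) — 13 transitions (4 symbol, 9 ε)
  (b|c·(a|b))·a·b — 17 transitions (6 symbol, 11 ε)
  ((b|c·(a|b))·a·b)* — 21 transitions (6 symbol, 15 ε)

21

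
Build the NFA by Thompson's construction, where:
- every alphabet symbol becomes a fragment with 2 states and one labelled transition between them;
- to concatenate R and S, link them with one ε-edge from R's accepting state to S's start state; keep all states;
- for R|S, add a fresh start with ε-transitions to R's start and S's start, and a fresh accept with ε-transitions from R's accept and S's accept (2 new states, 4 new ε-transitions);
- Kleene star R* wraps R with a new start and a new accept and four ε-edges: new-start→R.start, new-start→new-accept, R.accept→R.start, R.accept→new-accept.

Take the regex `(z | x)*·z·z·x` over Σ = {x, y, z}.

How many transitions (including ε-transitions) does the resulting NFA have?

Per subexpression:
Each of the 5 symbol leaves contributes 1 transition (1 symbol, 0 ε).
  z | x : 6 transitions (2 symbol, 4 ε)
  (z | x)* : 10 transitions (2 symbol, 8 ε)
  (z | x)*·z·z·x : 16 transitions (5 symbol, 11 ε)

16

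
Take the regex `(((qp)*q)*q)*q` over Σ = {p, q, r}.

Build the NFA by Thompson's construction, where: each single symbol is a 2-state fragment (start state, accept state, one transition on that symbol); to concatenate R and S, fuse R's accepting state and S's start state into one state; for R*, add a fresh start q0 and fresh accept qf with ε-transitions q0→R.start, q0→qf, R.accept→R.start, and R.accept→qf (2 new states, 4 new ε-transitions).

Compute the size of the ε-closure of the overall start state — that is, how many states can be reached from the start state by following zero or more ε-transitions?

Work bottom-up. For each fragment F, track |ε-closure(F.start)| and whether F's accept lies in that closure (i.e. whether F accepts ε). A single-symbol fragment has closure size 1 and does not accept ε.
  qp : same as the first factor's closure: C = 1
  (qp)* : new start has ε-edges to the inner start and to the new accept, so C = 2 + 1 = 3
  (qp)*q : the left operand accepts ε, so the closure extends into the next operand (the shared merged state is already counted); C = 3 + (1−1) = 3
  ((qp)*q)* : the star's fresh start ε-reaches both the body's start and the fresh accept: C = 2 + 3 = 5
  ((qp)*q)*q : C = 5 + (1−1) = 5 (closure spills across the concat boundary because the left factor accepts ε)
  (((qp)*q)*q)* : C = 1 (new start) + 5 (body) + 1 (new accept) = 7
  (((qp)*q)*q)*q : the left operand accepts ε, so the closure extends into the next operand (the shared merged state is already counted); C = 7 + (1−1) = 7

7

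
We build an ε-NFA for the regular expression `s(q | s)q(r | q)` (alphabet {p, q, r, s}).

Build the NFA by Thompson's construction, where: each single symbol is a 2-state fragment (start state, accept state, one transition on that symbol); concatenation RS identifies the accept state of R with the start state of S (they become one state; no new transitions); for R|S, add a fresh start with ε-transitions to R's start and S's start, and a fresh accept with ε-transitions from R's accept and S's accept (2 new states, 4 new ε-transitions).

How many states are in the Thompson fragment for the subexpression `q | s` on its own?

Fragment for `q | s`:
Each of the 2 symbol leaves contributes a 2-state fragment.
  q | s = 6 states

6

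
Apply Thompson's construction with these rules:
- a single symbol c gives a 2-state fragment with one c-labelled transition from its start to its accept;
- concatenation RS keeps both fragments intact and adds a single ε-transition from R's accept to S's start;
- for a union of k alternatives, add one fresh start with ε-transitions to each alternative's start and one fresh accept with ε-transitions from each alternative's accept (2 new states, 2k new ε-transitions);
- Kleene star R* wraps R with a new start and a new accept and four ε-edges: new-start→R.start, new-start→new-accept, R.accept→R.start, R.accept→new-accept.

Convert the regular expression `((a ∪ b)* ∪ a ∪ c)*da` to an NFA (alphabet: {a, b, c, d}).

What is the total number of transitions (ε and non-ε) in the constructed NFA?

26

Bottom-up over the parse tree:
Each of the 6 symbol leaves contributes 1 transition (1 symbol, 0 ε).
  a ∪ b → 6 transitions (2 symbol, 4 ε)
  (a ∪ b)* → 10 transitions (2 symbol, 8 ε)
  (a ∪ b)* ∪ a ∪ c → 18 transitions (4 symbol, 14 ε)
  ((a ∪ b)* ∪ a ∪ c)* → 22 transitions (4 symbol, 18 ε)
  ((a ∪ b)* ∪ a ∪ c)*da → 26 transitions (6 symbol, 20 ε)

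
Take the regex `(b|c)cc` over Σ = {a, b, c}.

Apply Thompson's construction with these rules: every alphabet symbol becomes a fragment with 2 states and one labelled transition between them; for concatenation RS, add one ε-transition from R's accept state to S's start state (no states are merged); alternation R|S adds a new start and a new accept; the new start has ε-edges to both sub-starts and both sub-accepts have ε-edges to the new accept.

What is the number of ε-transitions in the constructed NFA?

Bottom-up over the parse tree:
Each of the 4 symbol leaves contributes 0 ε-transitions.
  b|c — 4 ε-transitions
  (b|c)cc — 6 ε-transitions

6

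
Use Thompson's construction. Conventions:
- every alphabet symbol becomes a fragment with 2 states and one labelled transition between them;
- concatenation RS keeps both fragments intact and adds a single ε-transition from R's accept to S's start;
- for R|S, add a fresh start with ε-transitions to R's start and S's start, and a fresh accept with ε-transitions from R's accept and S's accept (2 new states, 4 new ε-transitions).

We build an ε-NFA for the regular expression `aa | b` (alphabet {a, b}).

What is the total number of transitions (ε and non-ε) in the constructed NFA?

8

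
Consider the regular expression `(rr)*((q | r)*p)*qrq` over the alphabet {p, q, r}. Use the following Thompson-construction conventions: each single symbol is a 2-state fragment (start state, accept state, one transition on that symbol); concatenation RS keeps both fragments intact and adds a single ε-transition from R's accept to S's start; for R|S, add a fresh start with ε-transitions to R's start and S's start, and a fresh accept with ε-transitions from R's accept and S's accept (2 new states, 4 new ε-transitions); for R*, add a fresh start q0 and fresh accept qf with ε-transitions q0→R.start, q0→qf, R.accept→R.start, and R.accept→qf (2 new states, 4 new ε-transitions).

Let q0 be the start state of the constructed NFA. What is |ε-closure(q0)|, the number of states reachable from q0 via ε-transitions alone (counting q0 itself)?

12

Work bottom-up. For each fragment F, track |ε-closure(F.start)| and whether F's accept lies in that closure (i.e. whether F accepts ε). A single-symbol fragment has closure size 1 and does not accept ε.
  rr → C equals the left operand's closure size = 1 (its accept is not ε-reachable, so the closure stops there)
  (rr)* → new start has ε-edges to the inner start and to the new accept, so C = 2 + 1 = 3
  q | r → new start ε-reaches every alternative's start; none of them accept ε, so the new accept is not reached: C = 1 + 1 + 1 = 3
  (q | r)* → C = 1 (new start) + 3 (body) + 1 (new accept) = 5
  (q | r)*p → C = 5 + 1 = 6 (closure spills across the concat boundary because the left factor accepts ε)
  ((q | r)*p)* → the star's fresh start ε-reaches both the body's start and the fresh accept: C = 2 + 6 = 8
  (rr)*((q | r)*p)*qrq → C = 3 + 8 + 1 = 12 (closure spills across the concat boundary because the left factor accepts ε)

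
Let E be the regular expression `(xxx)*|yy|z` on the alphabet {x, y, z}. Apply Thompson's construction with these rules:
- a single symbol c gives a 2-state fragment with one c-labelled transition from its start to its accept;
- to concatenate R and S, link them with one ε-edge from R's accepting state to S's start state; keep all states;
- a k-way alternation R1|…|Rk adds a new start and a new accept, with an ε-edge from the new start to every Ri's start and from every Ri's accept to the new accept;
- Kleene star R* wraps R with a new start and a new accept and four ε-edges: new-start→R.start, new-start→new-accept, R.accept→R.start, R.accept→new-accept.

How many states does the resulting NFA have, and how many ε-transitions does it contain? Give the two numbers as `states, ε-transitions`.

Bottom-up over the parse tree:
Each of the 6 symbol leaves contributes 2 states and 0 ε-transitions.
  xxx : 6 states, 2 ε-transitions
  (xxx)* : 8 states, 6 ε-transitions
  yy : 4 states, 1 ε-transition
  (xxx)*|yy|z : 16 states, 13 ε-transitions

16, 13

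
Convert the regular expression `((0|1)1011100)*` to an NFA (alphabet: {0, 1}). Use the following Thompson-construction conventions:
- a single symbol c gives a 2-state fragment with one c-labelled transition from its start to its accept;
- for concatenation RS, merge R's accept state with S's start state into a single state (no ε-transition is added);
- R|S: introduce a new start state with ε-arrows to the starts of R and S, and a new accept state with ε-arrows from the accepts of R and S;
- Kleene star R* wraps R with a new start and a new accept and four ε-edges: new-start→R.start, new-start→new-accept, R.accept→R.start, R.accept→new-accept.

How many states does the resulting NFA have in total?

Building bottom-up:
Each of the 9 symbol leaves contributes a 2-state fragment.
  0|1 — 6 states
  (0|1)1011100 — 13 states
  ((0|1)1011100)* — 15 states

15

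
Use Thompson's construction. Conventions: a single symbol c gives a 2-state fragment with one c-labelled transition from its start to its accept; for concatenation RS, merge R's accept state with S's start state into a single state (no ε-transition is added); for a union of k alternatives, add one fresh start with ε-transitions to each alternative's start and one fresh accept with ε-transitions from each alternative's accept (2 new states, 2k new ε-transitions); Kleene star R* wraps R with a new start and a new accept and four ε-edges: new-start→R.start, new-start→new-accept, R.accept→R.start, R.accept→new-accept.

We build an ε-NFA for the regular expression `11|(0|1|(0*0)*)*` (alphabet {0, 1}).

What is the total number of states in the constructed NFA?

Bottom-up over the parse tree:
Each of the 6 symbol leaves contributes a 2-state fragment.
  11 → 3 states
  0* → 4 states
  0*0 → 5 states
  (0*0)* → 7 states
  0|1|(0*0)* → 13 states
  (0|1|(0*0)*)* → 15 states
  11|(0|1|(0*0)*)* → 20 states

20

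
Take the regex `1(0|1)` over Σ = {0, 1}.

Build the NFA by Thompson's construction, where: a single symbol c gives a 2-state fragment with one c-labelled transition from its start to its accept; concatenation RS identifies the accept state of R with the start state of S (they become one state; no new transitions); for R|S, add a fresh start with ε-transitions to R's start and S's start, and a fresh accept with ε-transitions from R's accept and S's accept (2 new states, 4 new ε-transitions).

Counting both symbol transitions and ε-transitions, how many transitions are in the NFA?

Building bottom-up:
Each of the 3 symbol leaves contributes 1 transition (1 symbol, 0 ε).
  0|1 : 6 transitions (2 symbol, 4 ε)
  1(0|1) : 7 transitions (3 symbol, 4 ε)

7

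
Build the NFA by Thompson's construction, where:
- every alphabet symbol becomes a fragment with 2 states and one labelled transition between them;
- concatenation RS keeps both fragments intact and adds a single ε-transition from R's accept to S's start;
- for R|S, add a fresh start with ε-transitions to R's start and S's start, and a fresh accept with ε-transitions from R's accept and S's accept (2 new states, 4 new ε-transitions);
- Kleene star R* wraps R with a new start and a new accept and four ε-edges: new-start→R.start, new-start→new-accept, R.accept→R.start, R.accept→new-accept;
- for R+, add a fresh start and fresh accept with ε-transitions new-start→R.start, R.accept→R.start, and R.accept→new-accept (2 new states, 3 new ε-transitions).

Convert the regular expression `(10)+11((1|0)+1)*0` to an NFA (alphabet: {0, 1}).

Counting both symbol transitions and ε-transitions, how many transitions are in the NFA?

28

Recursing over subexpressions:
Each of the 8 symbol leaves contributes 1 transition (1 symbol, 0 ε).
  10 : 3 transitions (2 symbol, 1 ε)
  (10)+ : 6 transitions (2 symbol, 4 ε)
  1|0 : 6 transitions (2 symbol, 4 ε)
  (1|0)+ : 9 transitions (2 symbol, 7 ε)
  (1|0)+1 : 11 transitions (3 symbol, 8 ε)
  ((1|0)+1)* : 15 transitions (3 symbol, 12 ε)
  (10)+11((1|0)+1)*0 : 28 transitions (8 symbol, 20 ε)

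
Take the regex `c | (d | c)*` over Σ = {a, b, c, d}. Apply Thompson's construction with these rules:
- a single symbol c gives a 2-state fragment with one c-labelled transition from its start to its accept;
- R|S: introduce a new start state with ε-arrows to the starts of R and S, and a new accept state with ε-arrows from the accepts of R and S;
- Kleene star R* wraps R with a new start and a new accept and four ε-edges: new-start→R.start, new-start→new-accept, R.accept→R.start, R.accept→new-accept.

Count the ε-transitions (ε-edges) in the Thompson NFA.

12

Recursing over subexpressions:
Each of the 3 symbol leaves contributes 0 ε-transitions.
  d | c : 4 ε-transitions
  (d | c)* : 8 ε-transitions
  c | (d | c)* : 12 ε-transitions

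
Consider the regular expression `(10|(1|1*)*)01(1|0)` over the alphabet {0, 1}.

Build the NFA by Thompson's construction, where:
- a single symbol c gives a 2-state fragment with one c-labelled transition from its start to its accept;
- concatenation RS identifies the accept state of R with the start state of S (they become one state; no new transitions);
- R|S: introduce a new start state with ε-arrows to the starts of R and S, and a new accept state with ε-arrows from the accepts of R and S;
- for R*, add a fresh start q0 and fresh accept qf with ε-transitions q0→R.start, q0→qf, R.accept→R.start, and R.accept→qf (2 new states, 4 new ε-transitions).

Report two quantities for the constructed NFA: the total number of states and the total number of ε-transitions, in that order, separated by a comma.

22, 20

Per subexpression:
Each of the 8 symbol leaves contributes 2 states and 0 ε-transitions.
  10 → 3 states, 0 ε-transitions
  1* → 4 states, 4 ε-transitions
  1|1* → 8 states, 8 ε-transitions
  (1|1*)* → 10 states, 12 ε-transitions
  10|(1|1*)* → 15 states, 16 ε-transitions
  1|0 → 6 states, 4 ε-transitions
  (10|(1|1*)*)01(1|0) → 22 states, 20 ε-transitions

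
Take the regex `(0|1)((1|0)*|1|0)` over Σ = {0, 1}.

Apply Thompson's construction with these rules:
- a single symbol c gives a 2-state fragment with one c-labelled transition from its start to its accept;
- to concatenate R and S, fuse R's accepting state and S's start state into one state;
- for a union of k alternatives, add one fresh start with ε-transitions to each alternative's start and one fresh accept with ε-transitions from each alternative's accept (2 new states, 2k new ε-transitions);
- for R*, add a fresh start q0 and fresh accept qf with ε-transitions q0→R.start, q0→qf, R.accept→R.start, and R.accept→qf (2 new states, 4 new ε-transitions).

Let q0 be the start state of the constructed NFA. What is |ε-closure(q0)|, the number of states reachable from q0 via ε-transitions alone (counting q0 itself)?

3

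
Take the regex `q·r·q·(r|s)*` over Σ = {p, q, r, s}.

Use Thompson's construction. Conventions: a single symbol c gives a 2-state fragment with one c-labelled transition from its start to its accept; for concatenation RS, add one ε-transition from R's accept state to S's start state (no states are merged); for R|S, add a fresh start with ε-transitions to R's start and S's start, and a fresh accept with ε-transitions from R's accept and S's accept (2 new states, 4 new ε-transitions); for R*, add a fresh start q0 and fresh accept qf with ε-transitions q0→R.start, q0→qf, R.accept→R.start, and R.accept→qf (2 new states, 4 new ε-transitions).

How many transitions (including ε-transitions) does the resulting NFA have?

16

Per subexpression:
Each of the 5 symbol leaves contributes 1 transition (1 symbol, 0 ε).
  r|s → 6 transitions (2 symbol, 4 ε)
  (r|s)* → 10 transitions (2 symbol, 8 ε)
  q·r·q·(r|s)* → 16 transitions (5 symbol, 11 ε)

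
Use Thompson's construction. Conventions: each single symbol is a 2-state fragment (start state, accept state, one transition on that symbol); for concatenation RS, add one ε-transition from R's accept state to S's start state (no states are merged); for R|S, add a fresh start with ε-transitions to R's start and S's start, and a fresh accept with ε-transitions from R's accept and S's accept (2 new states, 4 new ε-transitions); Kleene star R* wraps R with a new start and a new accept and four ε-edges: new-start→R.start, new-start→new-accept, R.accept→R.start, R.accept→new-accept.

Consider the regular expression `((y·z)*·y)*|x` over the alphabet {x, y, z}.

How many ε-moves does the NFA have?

14

Recursing over subexpressions:
Each of the 4 symbol leaves contributes 0 ε-transitions.
  y·z = 1 ε-transition
  (y·z)* = 5 ε-transitions
  (y·z)*·y = 6 ε-transitions
  ((y·z)*·y)* = 10 ε-transitions
  ((y·z)*·y)*|x = 14 ε-transitions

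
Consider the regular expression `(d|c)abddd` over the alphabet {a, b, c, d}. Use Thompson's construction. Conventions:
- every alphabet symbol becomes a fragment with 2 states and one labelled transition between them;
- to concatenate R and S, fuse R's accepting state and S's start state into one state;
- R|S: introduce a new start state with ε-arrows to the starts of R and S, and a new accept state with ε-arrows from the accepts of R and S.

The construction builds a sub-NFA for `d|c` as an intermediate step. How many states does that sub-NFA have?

6

Fragment for `d|c`:
Each of the 2 symbol leaves contributes a 2-state fragment.
  d|c — 6 states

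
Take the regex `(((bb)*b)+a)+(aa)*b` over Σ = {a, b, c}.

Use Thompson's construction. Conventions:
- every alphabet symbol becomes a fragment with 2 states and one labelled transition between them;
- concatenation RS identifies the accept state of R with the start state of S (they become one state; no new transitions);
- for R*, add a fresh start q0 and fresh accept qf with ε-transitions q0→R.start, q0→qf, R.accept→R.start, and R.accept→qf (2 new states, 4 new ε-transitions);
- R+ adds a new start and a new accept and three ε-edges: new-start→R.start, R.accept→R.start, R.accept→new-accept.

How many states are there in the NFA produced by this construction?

Bottom-up over the parse tree:
Each of the 7 symbol leaves contributes a 2-state fragment.
  bb = 3 states
  (bb)* = 5 states
  (bb)*b = 6 states
  ((bb)*b)+ = 8 states
  ((bb)*b)+a = 9 states
  (((bb)*b)+a)+ = 11 states
  aa = 3 states
  (aa)* = 5 states
  (((bb)*b)+a)+(aa)*b = 16 states

16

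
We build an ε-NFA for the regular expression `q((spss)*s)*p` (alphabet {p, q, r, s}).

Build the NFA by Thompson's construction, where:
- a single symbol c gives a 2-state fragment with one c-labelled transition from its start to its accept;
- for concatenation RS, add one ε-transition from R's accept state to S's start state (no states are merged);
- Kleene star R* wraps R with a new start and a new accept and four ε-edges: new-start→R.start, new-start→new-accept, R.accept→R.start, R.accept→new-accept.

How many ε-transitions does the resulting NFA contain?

Bottom-up over the parse tree:
Each of the 7 symbol leaves contributes 0 ε-transitions.
  spss → 3 ε-transitions
  (spss)* → 7 ε-transitions
  (spss)*s → 8 ε-transitions
  ((spss)*s)* → 12 ε-transitions
  q((spss)*s)*p → 14 ε-transitions

14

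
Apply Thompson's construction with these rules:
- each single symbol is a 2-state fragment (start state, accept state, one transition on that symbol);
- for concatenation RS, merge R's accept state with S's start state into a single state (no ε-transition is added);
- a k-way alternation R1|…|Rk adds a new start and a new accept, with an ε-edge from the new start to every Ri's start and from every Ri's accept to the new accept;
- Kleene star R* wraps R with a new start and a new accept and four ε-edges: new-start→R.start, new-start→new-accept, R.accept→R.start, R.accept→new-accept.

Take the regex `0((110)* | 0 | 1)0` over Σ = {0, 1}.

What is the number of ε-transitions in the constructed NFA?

Building bottom-up:
Each of the 7 symbol leaves contributes 0 ε-transitions.
  110 = 0 ε-transitions
  (110)* = 4 ε-transitions
  (110)* | 0 | 1 = 10 ε-transitions
  0((110)* | 0 | 1)0 = 10 ε-transitions

10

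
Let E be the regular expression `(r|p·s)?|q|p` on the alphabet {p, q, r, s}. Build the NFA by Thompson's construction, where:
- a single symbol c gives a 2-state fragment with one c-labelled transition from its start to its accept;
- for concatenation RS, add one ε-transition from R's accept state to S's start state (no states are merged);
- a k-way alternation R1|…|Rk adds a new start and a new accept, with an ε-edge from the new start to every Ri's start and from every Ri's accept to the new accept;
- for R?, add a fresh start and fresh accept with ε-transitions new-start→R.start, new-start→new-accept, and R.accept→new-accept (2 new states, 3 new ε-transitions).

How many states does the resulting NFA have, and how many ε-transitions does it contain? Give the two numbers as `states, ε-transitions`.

16, 14

Recursing over subexpressions:
Each of the 5 symbol leaves contributes 2 states and 0 ε-transitions.
  p·s — 4 states, 1 ε-transition
  r|p·s — 8 states, 5 ε-transitions
  (r|p·s)? — 10 states, 8 ε-transitions
  (r|p·s)?|q|p — 16 states, 14 ε-transitions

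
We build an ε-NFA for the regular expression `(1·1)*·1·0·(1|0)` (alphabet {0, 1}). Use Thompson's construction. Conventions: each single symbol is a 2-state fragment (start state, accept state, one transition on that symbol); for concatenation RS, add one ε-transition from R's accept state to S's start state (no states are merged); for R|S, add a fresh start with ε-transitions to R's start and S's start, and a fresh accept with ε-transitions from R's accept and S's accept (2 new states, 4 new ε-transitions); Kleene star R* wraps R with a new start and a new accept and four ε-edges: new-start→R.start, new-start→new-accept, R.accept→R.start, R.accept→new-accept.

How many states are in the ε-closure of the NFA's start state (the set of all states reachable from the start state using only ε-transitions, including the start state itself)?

4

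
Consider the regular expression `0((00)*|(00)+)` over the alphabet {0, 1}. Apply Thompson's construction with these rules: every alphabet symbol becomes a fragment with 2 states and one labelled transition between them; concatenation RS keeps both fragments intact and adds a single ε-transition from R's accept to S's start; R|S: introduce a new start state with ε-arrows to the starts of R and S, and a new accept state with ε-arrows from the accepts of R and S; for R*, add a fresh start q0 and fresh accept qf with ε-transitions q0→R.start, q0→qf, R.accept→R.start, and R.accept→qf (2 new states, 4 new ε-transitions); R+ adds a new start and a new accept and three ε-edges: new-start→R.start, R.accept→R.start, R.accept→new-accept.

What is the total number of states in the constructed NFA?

16

Per subexpression:
Each of the 5 symbol leaves contributes a 2-state fragment.
  00 → 4 states
  (00)* → 6 states
  00 → 4 states
  (00)+ → 6 states
  (00)*|(00)+ → 14 states
  0((00)*|(00)+) → 16 states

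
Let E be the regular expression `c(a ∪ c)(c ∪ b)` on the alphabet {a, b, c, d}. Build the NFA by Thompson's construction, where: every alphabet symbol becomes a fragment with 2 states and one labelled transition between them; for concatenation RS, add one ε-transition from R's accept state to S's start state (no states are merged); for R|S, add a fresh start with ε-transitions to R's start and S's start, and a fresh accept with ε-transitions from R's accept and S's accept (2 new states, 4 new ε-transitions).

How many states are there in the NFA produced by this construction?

14

Bottom-up over the parse tree:
Each of the 5 symbol leaves contributes a 2-state fragment.
  a ∪ c : 6 states
  c ∪ b : 6 states
  c(a ∪ c)(c ∪ b) : 14 states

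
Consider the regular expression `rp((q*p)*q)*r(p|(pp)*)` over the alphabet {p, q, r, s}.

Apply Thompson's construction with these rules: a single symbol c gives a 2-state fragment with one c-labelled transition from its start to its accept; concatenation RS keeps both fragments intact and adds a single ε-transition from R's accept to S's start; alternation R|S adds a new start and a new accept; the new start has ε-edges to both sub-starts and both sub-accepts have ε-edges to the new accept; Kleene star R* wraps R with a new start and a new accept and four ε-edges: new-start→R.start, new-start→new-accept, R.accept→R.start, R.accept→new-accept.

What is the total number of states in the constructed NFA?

28

Per subexpression:
Each of the 9 symbol leaves contributes a 2-state fragment.
  q* — 4 states
  q*p — 6 states
  (q*p)* — 8 states
  (q*p)*q — 10 states
  ((q*p)*q)* — 12 states
  pp — 4 states
  (pp)* — 6 states
  p|(pp)* — 10 states
  rp((q*p)*q)*r(p|(pp)*) — 28 states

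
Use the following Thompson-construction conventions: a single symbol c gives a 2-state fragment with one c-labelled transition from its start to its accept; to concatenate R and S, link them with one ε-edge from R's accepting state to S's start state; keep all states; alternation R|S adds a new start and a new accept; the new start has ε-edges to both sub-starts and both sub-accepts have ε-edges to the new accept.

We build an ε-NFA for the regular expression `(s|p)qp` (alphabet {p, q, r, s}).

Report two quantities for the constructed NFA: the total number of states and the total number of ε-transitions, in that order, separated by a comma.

Bottom-up over the parse tree:
Each of the 4 symbol leaves contributes 2 states and 0 ε-transitions.
  s|p = 6 states, 4 ε-transitions
  (s|p)qp = 10 states, 6 ε-transitions

10, 6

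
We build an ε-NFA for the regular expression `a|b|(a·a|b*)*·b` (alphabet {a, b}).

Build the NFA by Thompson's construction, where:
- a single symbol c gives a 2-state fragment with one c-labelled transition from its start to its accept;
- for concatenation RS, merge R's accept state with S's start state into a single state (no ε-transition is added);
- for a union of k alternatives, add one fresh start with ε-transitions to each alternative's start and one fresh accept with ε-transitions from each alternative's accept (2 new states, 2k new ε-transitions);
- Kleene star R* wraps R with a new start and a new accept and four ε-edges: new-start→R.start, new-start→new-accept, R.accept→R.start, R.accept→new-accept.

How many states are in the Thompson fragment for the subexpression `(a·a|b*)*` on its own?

Fragment for `(a·a|b*)*`:
Each of the 3 symbol leaves contributes a 2-state fragment.
  a·a : 3 states
  b* : 4 states
  a·a|b* : 9 states
  (a·a|b*)* : 11 states

11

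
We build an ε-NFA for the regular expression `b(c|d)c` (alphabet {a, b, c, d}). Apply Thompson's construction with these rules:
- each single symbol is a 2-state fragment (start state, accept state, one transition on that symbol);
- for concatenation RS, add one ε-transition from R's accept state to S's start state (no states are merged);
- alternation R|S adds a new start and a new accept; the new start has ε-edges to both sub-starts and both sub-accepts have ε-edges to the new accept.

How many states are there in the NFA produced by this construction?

By structural recursion:
Each of the 4 symbol leaves contributes a 2-state fragment.
  c|d → 6 states
  b(c|d)c → 10 states

10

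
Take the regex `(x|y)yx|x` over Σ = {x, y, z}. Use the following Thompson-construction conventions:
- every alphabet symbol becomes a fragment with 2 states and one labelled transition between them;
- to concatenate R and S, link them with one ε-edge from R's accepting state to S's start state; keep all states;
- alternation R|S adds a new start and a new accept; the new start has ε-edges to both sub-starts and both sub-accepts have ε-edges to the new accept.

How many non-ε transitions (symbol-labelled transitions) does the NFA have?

5

By structural recursion:
Each of the 5 symbol leaves contributes exactly 1 symbol transition.
  x|y = 2 symbol transitions
  (x|y)yx = 4 symbol transitions
  (x|y)yx|x = 5 symbol transitions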